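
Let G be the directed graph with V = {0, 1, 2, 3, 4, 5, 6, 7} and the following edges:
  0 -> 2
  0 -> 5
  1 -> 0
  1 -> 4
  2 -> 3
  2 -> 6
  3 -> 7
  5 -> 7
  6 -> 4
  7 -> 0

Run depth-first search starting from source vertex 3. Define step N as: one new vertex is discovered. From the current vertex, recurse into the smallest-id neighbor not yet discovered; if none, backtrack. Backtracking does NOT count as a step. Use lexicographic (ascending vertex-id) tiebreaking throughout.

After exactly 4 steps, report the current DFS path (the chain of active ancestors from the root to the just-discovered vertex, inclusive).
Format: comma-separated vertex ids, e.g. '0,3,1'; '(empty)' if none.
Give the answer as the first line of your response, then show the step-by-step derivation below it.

3,7,0,2

step 1: discover 3; path=3; order=3
step 2: discover 7; path=3>7; order=3,7
step 3: discover 0; path=3>7>0; order=3,7,0
step 4: discover 2; path=3>7>0>2; order=3,7,0,2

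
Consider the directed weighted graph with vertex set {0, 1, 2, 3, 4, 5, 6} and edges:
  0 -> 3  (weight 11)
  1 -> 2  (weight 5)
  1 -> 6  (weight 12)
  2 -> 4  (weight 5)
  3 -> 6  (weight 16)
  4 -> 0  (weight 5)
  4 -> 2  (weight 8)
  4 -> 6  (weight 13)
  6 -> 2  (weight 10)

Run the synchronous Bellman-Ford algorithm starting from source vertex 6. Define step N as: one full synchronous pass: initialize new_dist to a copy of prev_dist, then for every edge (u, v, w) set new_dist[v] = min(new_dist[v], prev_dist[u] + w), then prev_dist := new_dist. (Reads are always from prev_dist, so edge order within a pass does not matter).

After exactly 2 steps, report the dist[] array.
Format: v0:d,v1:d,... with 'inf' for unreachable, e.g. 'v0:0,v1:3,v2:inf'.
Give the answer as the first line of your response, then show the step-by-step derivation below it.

v0:inf,v1:inf,v2:10,v3:inf,v4:15,v5:inf,v6:0

step 1: dist = v0:inf,v1:inf,v2:10,v3:inf,v4:inf,v5:inf,v6:0
step 2: dist = v0:inf,v1:inf,v2:10,v3:inf,v4:15,v5:inf,v6:0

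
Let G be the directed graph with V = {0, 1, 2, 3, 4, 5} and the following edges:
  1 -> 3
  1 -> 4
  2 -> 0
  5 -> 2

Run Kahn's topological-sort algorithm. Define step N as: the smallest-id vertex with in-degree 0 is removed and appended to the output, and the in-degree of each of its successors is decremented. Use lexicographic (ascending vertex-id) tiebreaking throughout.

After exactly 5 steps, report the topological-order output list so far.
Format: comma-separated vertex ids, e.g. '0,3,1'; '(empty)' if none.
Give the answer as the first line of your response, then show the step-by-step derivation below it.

1,3,4,5,2

step 1: output 1; order=[1]; indeg=(1,0,1,0,0,0)
step 2: output 3; order=[1,3]; indeg=(1,0,1,0,0,0)
step 3: output 4; order=[1,3,4]; indeg=(1,0,1,0,0,0)
step 4: output 5; order=[1,3,4,5]; indeg=(1,0,0,0,0,0)
step 5: output 2; order=[1,3,4,5,2]; indeg=(0,0,0,0,0,0)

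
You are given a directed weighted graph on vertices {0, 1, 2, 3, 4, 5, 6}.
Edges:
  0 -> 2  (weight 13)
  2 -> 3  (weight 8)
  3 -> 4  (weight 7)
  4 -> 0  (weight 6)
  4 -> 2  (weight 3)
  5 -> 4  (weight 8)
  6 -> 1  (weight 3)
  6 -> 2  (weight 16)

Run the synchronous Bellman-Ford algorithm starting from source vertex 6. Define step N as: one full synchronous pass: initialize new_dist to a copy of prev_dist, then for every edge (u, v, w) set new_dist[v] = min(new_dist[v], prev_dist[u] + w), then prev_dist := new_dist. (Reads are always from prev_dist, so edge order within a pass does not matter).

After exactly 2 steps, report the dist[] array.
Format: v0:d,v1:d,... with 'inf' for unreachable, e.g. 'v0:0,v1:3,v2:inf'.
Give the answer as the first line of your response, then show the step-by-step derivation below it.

v0:inf,v1:3,v2:16,v3:24,v4:inf,v5:inf,v6:0

step 1: dist = v0:inf,v1:3,v2:16,v3:inf,v4:inf,v5:inf,v6:0
step 2: dist = v0:inf,v1:3,v2:16,v3:24,v4:inf,v5:inf,v6:0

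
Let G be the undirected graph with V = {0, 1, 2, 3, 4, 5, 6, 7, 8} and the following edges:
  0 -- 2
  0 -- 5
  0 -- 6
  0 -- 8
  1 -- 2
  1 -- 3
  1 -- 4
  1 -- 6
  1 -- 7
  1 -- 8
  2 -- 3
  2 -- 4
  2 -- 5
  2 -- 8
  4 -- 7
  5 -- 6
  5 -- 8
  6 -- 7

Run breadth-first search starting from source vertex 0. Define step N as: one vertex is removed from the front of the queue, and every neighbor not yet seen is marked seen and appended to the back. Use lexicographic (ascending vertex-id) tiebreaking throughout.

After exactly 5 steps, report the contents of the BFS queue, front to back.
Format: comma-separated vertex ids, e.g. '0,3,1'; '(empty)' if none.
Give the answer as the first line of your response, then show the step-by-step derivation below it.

1,3,4,7

step 1: dequeue 0; queue=[2,5,6,8]; order=0
step 2: dequeue 2; queue=[5,6,8,1,3,4]; order=0,2
step 3: dequeue 5; queue=[6,8,1,3,4]; order=0,2,5
step 4: dequeue 6; queue=[8,1,3,4,7]; order=0,2,5,6
step 5: dequeue 8; queue=[1,3,4,7]; order=0,2,5,6,8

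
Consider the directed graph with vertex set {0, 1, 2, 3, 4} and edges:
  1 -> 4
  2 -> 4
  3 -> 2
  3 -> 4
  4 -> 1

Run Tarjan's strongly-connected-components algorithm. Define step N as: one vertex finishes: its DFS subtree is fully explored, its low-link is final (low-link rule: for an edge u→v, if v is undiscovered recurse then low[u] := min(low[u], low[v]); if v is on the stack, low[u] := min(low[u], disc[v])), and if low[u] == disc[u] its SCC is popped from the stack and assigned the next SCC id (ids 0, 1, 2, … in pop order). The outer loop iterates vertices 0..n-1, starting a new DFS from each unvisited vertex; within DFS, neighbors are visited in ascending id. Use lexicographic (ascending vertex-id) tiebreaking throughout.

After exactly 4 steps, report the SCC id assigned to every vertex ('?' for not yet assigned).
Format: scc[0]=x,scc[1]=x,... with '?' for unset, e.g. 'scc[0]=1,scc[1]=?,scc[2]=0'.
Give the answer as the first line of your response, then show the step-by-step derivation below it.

scc[0]=0,scc[1]=1,scc[2]=2,scc[3]=?,scc[4]=1

step 1: low=(low[0]=0,low[1]=?,low[2]=?,low[3]=?,low[4]=?); scc=(scc[0]=0,scc[1]=?,scc[2]=?,scc[3]=?,scc[4]=?)
step 2: low=(low[0]=0,low[1]=1,low[2]=?,low[3]=?,low[4]=1); scc=(scc[0]=0,scc[1]=?,scc[2]=?,scc[3]=?,scc[4]=?)
step 3: low=(low[0]=0,low[1]=1,low[2]=?,low[3]=?,low[4]=1); scc=(scc[0]=0,scc[1]=1,scc[2]=?,scc[3]=?,scc[4]=1)
step 4: low=(low[0]=0,low[1]=1,low[2]=3,low[3]=?,low[4]=1); scc=(scc[0]=0,scc[1]=1,scc[2]=2,scc[3]=?,scc[4]=1)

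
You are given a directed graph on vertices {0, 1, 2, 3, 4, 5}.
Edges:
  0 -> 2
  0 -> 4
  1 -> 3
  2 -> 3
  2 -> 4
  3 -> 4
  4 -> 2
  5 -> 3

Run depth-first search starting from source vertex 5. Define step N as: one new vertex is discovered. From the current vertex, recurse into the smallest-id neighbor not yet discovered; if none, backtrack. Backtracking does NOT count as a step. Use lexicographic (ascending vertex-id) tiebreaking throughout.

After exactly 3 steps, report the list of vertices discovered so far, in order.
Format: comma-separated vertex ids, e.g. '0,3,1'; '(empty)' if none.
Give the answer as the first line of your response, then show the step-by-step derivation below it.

5,3,4

step 1: discover 5; path=5; order=5
step 2: discover 3; path=5>3; order=5,3
step 3: discover 4; path=5>3>4; order=5,3,4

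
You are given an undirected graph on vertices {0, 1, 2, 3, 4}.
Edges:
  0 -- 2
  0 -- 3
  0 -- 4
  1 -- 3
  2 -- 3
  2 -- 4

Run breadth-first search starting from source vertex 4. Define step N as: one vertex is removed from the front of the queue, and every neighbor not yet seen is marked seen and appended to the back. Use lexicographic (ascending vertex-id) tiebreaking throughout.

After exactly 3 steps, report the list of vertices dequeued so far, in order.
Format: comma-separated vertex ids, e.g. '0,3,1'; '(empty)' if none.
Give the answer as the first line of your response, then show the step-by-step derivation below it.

4,0,2

step 1: dequeue 4; queue=[0,2]; order=4
step 2: dequeue 0; queue=[2,3]; order=4,0
step 3: dequeue 2; queue=[3]; order=4,0,2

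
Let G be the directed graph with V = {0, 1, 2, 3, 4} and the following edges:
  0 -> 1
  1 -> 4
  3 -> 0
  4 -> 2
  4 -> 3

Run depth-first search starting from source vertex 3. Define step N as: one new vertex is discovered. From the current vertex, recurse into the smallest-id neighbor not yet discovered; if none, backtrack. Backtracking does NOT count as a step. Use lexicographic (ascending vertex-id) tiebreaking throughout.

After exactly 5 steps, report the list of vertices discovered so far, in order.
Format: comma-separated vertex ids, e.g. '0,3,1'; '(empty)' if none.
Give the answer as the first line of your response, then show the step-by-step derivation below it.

3,0,1,4,2

step 1: discover 3; path=3; order=3
step 2: discover 0; path=3>0; order=3,0
step 3: discover 1; path=3>0>1; order=3,0,1
step 4: discover 4; path=3>0>1>4; order=3,0,1,4
step 5: discover 2; path=3>0>1>4>2; order=3,0,1,4,2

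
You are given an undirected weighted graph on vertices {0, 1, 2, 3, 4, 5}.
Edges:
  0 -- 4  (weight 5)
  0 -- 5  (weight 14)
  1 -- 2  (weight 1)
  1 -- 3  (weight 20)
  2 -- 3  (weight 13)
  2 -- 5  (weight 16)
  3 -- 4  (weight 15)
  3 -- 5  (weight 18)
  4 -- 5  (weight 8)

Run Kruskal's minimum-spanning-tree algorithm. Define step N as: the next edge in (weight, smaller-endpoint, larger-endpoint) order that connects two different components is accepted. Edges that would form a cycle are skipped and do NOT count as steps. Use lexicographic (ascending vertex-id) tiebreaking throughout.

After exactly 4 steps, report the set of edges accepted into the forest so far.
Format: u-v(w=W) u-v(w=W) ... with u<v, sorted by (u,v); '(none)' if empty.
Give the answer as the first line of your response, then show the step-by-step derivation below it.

0-4(w=5) 1-2(w=1) 2-3(w=13) 4-5(w=8)

step 1: add edge 1-2 (w=1); MST = {1-2(w=1)}
step 2: add edge 0-4 (w=5); MST = {0-4(w=5) 1-2(w=1)}
step 3: add edge 4-5 (w=8); MST = {0-4(w=5) 1-2(w=1) 4-5(w=8)}
step 4: add edge 2-3 (w=13); MST = {0-4(w=5) 1-2(w=1) 2-3(w=13) 4-5(w=8)}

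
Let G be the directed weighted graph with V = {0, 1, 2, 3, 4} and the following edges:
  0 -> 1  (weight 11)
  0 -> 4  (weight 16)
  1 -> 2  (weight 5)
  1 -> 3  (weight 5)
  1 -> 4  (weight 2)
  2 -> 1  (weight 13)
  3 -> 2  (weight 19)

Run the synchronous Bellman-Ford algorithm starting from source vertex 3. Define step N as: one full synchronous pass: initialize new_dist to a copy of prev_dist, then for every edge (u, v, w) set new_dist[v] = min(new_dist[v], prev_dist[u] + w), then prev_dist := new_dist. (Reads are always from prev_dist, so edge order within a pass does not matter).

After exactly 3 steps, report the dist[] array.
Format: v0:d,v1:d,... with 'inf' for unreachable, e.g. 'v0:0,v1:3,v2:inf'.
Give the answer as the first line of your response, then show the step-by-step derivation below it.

v0:inf,v1:32,v2:19,v3:0,v4:34

step 1: dist = v0:inf,v1:inf,v2:19,v3:0,v4:inf
step 2: dist = v0:inf,v1:32,v2:19,v3:0,v4:inf
step 3: dist = v0:inf,v1:32,v2:19,v3:0,v4:34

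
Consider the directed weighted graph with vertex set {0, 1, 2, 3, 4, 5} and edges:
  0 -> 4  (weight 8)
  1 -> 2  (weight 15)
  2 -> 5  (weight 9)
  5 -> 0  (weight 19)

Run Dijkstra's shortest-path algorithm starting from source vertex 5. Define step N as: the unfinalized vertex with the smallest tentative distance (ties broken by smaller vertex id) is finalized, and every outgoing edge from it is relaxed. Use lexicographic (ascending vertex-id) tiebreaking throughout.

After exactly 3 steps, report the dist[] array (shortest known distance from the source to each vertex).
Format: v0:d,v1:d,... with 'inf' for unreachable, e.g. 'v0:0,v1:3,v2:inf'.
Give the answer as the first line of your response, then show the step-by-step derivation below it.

v0:19,v1:inf,v2:inf,v3:inf,v4:27,v5:0

step 1: dist = v0:19,v1:inf,v2:inf,v3:inf,v4:inf,v5:0
step 2: dist = v0:19,v1:inf,v2:inf,v3:inf,v4:27,v5:0
step 3: dist = v0:19,v1:inf,v2:inf,v3:inf,v4:27,v5:0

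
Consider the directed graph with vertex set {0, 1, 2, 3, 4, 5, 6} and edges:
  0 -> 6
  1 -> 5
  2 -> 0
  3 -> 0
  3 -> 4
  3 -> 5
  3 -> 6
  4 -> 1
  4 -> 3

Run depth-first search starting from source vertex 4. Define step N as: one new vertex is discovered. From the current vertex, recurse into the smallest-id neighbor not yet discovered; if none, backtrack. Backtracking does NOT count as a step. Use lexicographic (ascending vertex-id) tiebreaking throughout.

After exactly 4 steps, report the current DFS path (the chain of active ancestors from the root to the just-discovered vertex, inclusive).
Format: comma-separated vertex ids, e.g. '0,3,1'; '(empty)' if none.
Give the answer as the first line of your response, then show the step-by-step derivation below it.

4,3

step 1: discover 4; path=4; order=4
step 2: discover 1; path=4>1; order=4,1
step 3: discover 5; path=4>1>5; order=4,1,5
step 4: discover 3; path=4>3; order=4,1,5,3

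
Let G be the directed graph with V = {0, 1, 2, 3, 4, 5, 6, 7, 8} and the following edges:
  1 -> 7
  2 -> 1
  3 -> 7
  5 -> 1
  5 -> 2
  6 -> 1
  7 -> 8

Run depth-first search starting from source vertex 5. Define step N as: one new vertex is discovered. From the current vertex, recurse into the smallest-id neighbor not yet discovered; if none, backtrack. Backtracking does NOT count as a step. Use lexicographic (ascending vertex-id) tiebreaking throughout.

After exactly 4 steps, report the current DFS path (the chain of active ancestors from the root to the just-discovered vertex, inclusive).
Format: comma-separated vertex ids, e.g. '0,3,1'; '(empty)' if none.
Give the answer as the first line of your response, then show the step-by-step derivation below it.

5,1,7,8

step 1: discover 5; path=5; order=5
step 2: discover 1; path=5>1; order=5,1
step 3: discover 7; path=5>1>7; order=5,1,7
step 4: discover 8; path=5>1>7>8; order=5,1,7,8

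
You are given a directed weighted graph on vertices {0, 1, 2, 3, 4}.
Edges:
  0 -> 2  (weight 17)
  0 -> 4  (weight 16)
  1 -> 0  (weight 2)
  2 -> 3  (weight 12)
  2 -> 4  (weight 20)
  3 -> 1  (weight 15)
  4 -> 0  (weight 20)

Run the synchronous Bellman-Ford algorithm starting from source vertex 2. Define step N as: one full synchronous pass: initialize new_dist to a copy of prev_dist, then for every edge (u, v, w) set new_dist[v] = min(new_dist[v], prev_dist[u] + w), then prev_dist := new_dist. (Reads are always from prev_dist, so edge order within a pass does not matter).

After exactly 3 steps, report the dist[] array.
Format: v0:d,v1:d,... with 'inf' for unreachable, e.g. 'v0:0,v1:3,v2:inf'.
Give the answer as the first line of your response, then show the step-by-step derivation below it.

v0:29,v1:27,v2:0,v3:12,v4:20

step 1: dist = v0:inf,v1:inf,v2:0,v3:12,v4:20
step 2: dist = v0:40,v1:27,v2:0,v3:12,v4:20
step 3: dist = v0:29,v1:27,v2:0,v3:12,v4:20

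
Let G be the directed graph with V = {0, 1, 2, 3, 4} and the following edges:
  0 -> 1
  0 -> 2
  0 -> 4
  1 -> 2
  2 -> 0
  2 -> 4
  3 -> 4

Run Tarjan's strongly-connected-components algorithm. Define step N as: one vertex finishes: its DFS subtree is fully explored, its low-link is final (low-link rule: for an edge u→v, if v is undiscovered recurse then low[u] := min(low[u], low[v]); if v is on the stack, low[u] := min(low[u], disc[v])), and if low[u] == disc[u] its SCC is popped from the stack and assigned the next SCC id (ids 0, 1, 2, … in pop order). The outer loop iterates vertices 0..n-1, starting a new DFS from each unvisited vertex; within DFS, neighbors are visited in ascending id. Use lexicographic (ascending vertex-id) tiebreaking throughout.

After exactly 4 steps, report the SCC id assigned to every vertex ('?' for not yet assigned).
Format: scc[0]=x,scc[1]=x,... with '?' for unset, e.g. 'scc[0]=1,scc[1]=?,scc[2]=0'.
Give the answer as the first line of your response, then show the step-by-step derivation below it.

scc[0]=1,scc[1]=1,scc[2]=1,scc[3]=?,scc[4]=0

step 1: low=(low[0]=0,low[1]=1,low[2]=0,low[3]=?,low[4]=3); scc=(scc[0]=?,scc[1]=?,scc[2]=?,scc[3]=?,scc[4]=0)
step 2: low=(low[0]=0,low[1]=1,low[2]=0,low[3]=?,low[4]=3); scc=(scc[0]=?,scc[1]=?,scc[2]=?,scc[3]=?,scc[4]=0)
step 3: low=(low[0]=0,low[1]=0,low[2]=0,low[3]=?,low[4]=3); scc=(scc[0]=?,scc[1]=?,scc[2]=?,scc[3]=?,scc[4]=0)
step 4: low=(low[0]=0,low[1]=0,low[2]=0,low[3]=?,low[4]=3); scc=(scc[0]=1,scc[1]=1,scc[2]=1,scc[3]=?,scc[4]=0)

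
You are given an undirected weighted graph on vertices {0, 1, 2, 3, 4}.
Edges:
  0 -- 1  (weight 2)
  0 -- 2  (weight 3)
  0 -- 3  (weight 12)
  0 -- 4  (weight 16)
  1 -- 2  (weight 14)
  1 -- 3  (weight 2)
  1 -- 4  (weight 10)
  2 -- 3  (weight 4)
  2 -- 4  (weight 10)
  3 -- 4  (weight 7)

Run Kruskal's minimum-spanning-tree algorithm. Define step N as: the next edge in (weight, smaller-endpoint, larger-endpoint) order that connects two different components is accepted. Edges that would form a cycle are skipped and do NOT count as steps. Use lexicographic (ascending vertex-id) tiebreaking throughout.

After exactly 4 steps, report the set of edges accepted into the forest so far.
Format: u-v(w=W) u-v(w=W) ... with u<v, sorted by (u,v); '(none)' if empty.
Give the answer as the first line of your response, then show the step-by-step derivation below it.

0-1(w=2) 0-2(w=3) 1-3(w=2) 3-4(w=7)

step 1: add edge 0-1 (w=2); MST = {0-1(w=2)}
step 2: add edge 1-3 (w=2); MST = {0-1(w=2) 1-3(w=2)}
step 3: add edge 0-2 (w=3); MST = {0-1(w=2) 0-2(w=3) 1-3(w=2)}
step 4: add edge 3-4 (w=7); MST = {0-1(w=2) 0-2(w=3) 1-3(w=2) 3-4(w=7)}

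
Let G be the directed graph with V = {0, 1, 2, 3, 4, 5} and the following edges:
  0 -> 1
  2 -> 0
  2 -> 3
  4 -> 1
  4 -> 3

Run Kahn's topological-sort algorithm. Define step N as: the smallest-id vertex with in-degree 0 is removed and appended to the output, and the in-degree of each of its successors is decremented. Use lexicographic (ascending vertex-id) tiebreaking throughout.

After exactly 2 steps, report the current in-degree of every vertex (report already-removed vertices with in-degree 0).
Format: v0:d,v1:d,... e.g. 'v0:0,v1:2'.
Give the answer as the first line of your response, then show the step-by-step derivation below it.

v0:0,v1:1,v2:0,v3:1,v4:0,v5:0

step 1: output 2; order=[2]; indeg=(0,2,0,1,0,0)
step 2: output 0; order=[2,0]; indeg=(0,1,0,1,0,0)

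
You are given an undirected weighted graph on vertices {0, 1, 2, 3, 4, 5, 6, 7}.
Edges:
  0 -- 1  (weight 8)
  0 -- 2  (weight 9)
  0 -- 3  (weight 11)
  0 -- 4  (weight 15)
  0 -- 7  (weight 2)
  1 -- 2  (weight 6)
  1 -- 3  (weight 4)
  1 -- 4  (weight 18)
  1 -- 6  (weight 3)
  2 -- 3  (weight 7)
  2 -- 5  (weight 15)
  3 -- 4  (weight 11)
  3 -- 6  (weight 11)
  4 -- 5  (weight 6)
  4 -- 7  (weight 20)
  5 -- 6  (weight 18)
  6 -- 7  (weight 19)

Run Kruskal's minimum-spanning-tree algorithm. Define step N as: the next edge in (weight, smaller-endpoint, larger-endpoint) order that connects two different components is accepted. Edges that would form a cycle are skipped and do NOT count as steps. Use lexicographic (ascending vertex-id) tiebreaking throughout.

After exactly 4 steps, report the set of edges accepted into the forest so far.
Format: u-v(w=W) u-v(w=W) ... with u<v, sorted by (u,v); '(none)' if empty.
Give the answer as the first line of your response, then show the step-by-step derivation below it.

0-7(w=2) 1-2(w=6) 1-3(w=4) 1-6(w=3)

step 1: add edge 0-7 (w=2); MST = {0-7(w=2)}
step 2: add edge 1-6 (w=3); MST = {0-7(w=2) 1-6(w=3)}
step 3: add edge 1-3 (w=4); MST = {0-7(w=2) 1-3(w=4) 1-6(w=3)}
step 4: add edge 1-2 (w=6); MST = {0-7(w=2) 1-2(w=6) 1-3(w=4) 1-6(w=3)}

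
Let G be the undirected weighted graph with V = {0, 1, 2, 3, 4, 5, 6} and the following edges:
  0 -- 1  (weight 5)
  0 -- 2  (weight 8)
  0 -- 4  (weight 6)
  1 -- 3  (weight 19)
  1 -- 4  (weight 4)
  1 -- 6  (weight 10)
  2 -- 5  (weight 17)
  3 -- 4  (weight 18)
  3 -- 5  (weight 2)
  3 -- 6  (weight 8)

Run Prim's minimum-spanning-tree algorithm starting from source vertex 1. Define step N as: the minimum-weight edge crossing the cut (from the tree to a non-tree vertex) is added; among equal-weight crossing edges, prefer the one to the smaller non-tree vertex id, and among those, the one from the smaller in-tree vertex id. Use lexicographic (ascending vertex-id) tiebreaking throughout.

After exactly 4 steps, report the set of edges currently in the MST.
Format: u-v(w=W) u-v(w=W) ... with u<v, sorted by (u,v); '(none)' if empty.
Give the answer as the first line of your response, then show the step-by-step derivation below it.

0-1(w=5) 0-2(w=8) 1-4(w=4) 1-6(w=10)

step 1: add edge 1-4 (w=4); MST = {1-4(w=4)}
step 2: add edge 0-1 (w=5); MST = {0-1(w=5) 1-4(w=4)}
step 3: add edge 0-2 (w=8); MST = {0-1(w=5) 0-2(w=8) 1-4(w=4)}
step 4: add edge 1-6 (w=10); MST = {0-1(w=5) 0-2(w=8) 1-4(w=4) 1-6(w=10)}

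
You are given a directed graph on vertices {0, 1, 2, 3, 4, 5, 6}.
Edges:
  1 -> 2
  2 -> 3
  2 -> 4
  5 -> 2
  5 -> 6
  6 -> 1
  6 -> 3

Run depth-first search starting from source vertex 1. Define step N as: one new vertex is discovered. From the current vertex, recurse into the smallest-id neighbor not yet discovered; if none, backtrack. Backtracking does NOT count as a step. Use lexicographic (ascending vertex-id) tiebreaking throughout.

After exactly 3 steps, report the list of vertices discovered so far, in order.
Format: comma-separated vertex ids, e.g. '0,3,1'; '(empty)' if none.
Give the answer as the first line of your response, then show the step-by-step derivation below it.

1,2,3

step 1: discover 1; path=1; order=1
step 2: discover 2; path=1>2; order=1,2
step 3: discover 3; path=1>2>3; order=1,2,3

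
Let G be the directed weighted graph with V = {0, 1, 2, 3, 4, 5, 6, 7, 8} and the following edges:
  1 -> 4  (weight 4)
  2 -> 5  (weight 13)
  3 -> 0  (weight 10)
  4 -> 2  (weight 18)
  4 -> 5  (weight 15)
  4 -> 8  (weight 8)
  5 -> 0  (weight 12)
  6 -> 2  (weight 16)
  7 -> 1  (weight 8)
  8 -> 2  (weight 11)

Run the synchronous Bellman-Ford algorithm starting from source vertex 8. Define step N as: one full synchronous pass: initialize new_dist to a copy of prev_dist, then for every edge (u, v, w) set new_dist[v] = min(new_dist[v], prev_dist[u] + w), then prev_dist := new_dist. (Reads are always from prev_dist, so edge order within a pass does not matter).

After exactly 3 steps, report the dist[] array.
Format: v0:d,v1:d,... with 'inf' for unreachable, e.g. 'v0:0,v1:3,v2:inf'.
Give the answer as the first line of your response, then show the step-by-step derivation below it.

v0:36,v1:inf,v2:11,v3:inf,v4:inf,v5:24,v6:inf,v7:inf,v8:0

step 1: dist = v0:inf,v1:inf,v2:11,v3:inf,v4:inf,v5:inf,v6:inf,v7:inf,v8:0
step 2: dist = v0:inf,v1:inf,v2:11,v3:inf,v4:inf,v5:24,v6:inf,v7:inf,v8:0
step 3: dist = v0:36,v1:inf,v2:11,v3:inf,v4:inf,v5:24,v6:inf,v7:inf,v8:0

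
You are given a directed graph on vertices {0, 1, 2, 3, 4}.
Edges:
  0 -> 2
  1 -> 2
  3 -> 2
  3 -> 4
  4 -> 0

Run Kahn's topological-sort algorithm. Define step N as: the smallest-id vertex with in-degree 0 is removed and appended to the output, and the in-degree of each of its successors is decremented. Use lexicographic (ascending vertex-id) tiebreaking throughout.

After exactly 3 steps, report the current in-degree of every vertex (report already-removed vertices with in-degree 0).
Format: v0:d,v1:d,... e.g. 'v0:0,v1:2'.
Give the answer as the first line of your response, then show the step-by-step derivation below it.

v0:0,v1:0,v2:1,v3:0,v4:0

step 1: output 1; order=[1]; indeg=(1,0,2,0,1)
step 2: output 3; order=[1,3]; indeg=(1,0,1,0,0)
step 3: output 4; order=[1,3,4]; indeg=(0,0,1,0,0)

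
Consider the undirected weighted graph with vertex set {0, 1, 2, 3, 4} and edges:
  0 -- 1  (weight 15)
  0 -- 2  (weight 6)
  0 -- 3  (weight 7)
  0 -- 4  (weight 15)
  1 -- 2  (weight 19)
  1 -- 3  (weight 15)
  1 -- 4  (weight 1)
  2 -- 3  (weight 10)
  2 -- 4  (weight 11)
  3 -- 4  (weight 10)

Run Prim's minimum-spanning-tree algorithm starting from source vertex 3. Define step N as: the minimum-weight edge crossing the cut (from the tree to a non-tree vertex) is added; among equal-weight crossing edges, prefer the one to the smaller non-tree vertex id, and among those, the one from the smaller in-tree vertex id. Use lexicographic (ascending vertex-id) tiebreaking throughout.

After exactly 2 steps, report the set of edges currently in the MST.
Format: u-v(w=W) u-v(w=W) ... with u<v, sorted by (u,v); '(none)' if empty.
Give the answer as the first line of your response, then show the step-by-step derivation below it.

0-2(w=6) 0-3(w=7)

step 1: add edge 0-3 (w=7); MST = {0-3(w=7)}
step 2: add edge 0-2 (w=6); MST = {0-2(w=6) 0-3(w=7)}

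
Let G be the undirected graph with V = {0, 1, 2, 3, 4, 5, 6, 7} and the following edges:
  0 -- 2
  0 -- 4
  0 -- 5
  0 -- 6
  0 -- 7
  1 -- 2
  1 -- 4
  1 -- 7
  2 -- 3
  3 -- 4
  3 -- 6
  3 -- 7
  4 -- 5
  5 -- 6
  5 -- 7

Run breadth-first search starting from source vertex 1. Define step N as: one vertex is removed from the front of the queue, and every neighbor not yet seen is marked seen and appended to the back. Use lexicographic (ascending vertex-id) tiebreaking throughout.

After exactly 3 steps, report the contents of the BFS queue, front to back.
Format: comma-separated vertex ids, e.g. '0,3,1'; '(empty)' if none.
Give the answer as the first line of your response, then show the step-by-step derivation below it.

7,0,3,5

step 1: dequeue 1; queue=[2,4,7]; order=1
step 2: dequeue 2; queue=[4,7,0,3]; order=1,2
step 3: dequeue 4; queue=[7,0,3,5]; order=1,2,4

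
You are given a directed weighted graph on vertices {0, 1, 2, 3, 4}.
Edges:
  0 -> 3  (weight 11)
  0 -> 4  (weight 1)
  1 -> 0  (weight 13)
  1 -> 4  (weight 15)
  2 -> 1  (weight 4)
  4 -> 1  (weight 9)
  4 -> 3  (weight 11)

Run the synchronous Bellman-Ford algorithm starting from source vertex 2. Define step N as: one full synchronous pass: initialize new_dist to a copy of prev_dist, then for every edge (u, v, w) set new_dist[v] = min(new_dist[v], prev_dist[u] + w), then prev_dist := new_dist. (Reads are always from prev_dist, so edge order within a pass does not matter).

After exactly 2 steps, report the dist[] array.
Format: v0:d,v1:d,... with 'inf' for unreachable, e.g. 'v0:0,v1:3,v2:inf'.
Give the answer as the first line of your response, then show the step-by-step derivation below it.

v0:17,v1:4,v2:0,v3:inf,v4:19

step 1: dist = v0:inf,v1:4,v2:0,v3:inf,v4:inf
step 2: dist = v0:17,v1:4,v2:0,v3:inf,v4:19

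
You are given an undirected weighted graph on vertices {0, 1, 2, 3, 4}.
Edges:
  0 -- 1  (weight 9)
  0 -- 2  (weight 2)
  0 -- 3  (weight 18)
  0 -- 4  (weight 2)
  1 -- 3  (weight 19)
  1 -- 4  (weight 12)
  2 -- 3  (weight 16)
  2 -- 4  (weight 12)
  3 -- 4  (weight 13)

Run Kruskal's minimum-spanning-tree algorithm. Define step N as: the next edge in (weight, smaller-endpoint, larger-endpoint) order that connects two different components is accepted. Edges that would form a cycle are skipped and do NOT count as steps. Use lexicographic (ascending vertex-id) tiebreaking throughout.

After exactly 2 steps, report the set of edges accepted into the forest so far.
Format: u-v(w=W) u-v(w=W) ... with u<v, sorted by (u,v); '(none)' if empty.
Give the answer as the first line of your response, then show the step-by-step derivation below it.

0-2(w=2) 0-4(w=2)

step 1: add edge 0-2 (w=2); MST = {0-2(w=2)}
step 2: add edge 0-4 (w=2); MST = {0-2(w=2) 0-4(w=2)}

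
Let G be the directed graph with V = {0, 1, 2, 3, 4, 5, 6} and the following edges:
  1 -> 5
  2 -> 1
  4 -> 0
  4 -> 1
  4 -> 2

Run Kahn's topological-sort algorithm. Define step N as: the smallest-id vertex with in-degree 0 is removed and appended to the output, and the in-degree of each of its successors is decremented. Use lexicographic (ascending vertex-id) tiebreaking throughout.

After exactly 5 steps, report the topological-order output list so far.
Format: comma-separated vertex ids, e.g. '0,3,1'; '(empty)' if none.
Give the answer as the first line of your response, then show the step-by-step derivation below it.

3,4,0,2,1

step 1: output 3; order=[3]; indeg=(1,2,1,0,0,1,0)
step 2: output 4; order=[3,4]; indeg=(0,1,0,0,0,1,0)
step 3: output 0; order=[3,4,0]; indeg=(0,1,0,0,0,1,0)
step 4: output 2; order=[3,4,0,2]; indeg=(0,0,0,0,0,1,0)
step 5: output 1; order=[3,4,0,2,1]; indeg=(0,0,0,0,0,0,0)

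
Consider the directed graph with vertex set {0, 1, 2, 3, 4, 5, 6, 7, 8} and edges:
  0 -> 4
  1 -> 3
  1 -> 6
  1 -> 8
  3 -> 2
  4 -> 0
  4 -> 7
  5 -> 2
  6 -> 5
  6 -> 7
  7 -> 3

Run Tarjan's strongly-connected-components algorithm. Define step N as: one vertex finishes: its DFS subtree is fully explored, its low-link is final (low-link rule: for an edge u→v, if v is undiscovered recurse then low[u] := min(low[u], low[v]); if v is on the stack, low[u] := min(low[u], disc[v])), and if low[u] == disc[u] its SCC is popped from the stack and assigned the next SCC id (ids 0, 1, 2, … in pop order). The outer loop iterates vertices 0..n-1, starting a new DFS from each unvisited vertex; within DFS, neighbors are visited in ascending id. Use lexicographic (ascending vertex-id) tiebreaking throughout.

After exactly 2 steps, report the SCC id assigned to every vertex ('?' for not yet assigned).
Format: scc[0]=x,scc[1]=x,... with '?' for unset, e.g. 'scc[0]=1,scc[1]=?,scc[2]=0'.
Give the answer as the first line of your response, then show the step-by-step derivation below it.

scc[0]=?,scc[1]=?,scc[2]=0,scc[3]=1,scc[4]=?,scc[5]=?,scc[6]=?,scc[7]=?,scc[8]=?

step 1: low=(low[0]=0,low[1]=?,low[2]=4,low[3]=3,low[4]=0,low[5]=?,low[6]=?,low[7]=2,low[8]=?); scc=(scc[0]=?,scc[1]=?,scc[2]=0,scc[3]=?,scc[4]=?,scc[5]=?,scc[6]=?,scc[7]=?,scc[8]=?)
step 2: low=(low[0]=0,low[1]=?,low[2]=4,low[3]=3,low[4]=0,low[5]=?,low[6]=?,low[7]=2,low[8]=?); scc=(scc[0]=?,scc[1]=?,scc[2]=0,scc[3]=1,scc[4]=?,scc[5]=?,scc[6]=?,scc[7]=?,scc[8]=?)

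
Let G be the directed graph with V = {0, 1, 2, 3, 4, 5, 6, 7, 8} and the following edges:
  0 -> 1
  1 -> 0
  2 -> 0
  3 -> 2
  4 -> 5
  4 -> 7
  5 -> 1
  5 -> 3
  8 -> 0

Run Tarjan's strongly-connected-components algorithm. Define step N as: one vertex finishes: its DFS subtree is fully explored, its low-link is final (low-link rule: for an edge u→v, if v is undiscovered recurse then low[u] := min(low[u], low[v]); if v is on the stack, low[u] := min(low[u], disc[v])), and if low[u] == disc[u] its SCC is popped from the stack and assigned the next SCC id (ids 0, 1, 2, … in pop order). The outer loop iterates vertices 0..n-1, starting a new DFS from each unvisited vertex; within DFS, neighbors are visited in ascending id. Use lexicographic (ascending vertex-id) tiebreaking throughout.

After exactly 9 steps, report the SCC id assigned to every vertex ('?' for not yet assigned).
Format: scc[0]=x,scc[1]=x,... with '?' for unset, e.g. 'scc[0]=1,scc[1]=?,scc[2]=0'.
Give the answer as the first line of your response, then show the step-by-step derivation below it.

scc[0]=0,scc[1]=0,scc[2]=1,scc[3]=2,scc[4]=5,scc[5]=3,scc[6]=6,scc[7]=4,scc[8]=7

step 1: low=(low[0]=0,low[1]=0,low[2]=?,low[3]=?,low[4]=?,low[5]=?,low[6]=?,low[7]=?,low[8]=?); scc=(scc[0]=?,scc[1]=?,scc[2]=?,scc[3]=?,scc[4]=?,scc[5]=?,scc[6]=?,scc[7]=?,scc[8]=?)
step 2: low=(low[0]=0,low[1]=0,low[2]=?,low[3]=?,low[4]=?,low[5]=?,low[6]=?,low[7]=?,low[8]=?); scc=(scc[0]=0,scc[1]=0,scc[2]=?,scc[3]=?,scc[4]=?,scc[5]=?,scc[6]=?,scc[7]=?,scc[8]=?)
step 3: low=(low[0]=0,low[1]=0,low[2]=2,low[3]=?,low[4]=?,low[5]=?,low[6]=?,low[7]=?,low[8]=?); scc=(scc[0]=0,scc[1]=0,scc[2]=1,scc[3]=?,scc[4]=?,scc[5]=?,scc[6]=?,scc[7]=?,scc[8]=?)
step 4: low=(low[0]=0,low[1]=0,low[2]=2,low[3]=3,low[4]=?,low[5]=?,low[6]=?,low[7]=?,low[8]=?); scc=(scc[0]=0,scc[1]=0,scc[2]=1,scc[3]=2,scc[4]=?,scc[5]=?,scc[6]=?,scc[7]=?,scc[8]=?)
step 5: low=(low[0]=0,low[1]=0,low[2]=2,low[3]=3,low[4]=4,low[5]=5,low[6]=?,low[7]=?,low[8]=?); scc=(scc[0]=0,scc[1]=0,scc[2]=1,scc[3]=2,scc[4]=?,scc[5]=3,scc[6]=?,scc[7]=?,scc[8]=?)
step 6: low=(low[0]=0,low[1]=0,low[2]=2,low[3]=3,low[4]=4,low[5]=5,low[6]=?,low[7]=6,low[8]=?); scc=(scc[0]=0,scc[1]=0,scc[2]=1,scc[3]=2,scc[4]=?,scc[5]=3,scc[6]=?,scc[7]=4,scc[8]=?)
step 7: low=(low[0]=0,low[1]=0,low[2]=2,low[3]=3,low[4]=4,low[5]=5,low[6]=?,low[7]=6,low[8]=?); scc=(scc[0]=0,scc[1]=0,scc[2]=1,scc[3]=2,scc[4]=5,scc[5]=3,scc[6]=?,scc[7]=4,scc[8]=?)
step 8: low=(low[0]=0,low[1]=0,low[2]=2,low[3]=3,low[4]=4,low[5]=5,low[6]=7,low[7]=6,low[8]=?); scc=(scc[0]=0,scc[1]=0,scc[2]=1,scc[3]=2,scc[4]=5,scc[5]=3,scc[6]=6,scc[7]=4,scc[8]=?)
step 9: low=(low[0]=0,low[1]=0,low[2]=2,low[3]=3,low[4]=4,low[5]=5,low[6]=7,low[7]=6,low[8]=8); scc=(scc[0]=0,scc[1]=0,scc[2]=1,scc[3]=2,scc[4]=5,scc[5]=3,scc[6]=6,scc[7]=4,scc[8]=7)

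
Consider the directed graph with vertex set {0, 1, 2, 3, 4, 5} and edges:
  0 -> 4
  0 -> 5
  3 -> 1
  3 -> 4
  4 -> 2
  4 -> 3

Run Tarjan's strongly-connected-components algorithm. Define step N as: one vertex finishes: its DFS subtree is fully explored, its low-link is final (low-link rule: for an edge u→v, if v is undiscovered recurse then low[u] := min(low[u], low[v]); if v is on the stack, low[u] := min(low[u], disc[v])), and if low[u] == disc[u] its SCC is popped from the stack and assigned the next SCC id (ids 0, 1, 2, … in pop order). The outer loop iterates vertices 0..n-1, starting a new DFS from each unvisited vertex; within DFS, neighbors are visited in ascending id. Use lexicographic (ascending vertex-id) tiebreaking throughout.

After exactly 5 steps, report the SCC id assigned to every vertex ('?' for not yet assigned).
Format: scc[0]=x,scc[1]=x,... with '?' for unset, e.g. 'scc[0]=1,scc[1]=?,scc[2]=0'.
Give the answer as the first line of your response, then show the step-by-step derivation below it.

scc[0]=?,scc[1]=1,scc[2]=0,scc[3]=2,scc[4]=2,scc[5]=3

step 1: low=(low[0]=0,low[1]=?,low[2]=2,low[3]=?,low[4]=1,low[5]=?); scc=(scc[0]=?,scc[1]=?,scc[2]=0,scc[3]=?,scc[4]=?,scc[5]=?)
step 2: low=(low[0]=0,low[1]=4,low[2]=2,low[3]=3,low[4]=1,low[5]=?); scc=(scc[0]=?,scc[1]=1,scc[2]=0,scc[3]=?,scc[4]=?,scc[5]=?)
step 3: low=(low[0]=0,low[1]=4,low[2]=2,low[3]=1,low[4]=1,low[5]=?); scc=(scc[0]=?,scc[1]=1,scc[2]=0,scc[3]=?,scc[4]=?,scc[5]=?)
step 4: low=(low[0]=0,low[1]=4,low[2]=2,low[3]=1,low[4]=1,low[5]=?); scc=(scc[0]=?,scc[1]=1,scc[2]=0,scc[3]=2,scc[4]=2,scc[5]=?)
step 5: low=(low[0]=0,low[1]=4,low[2]=2,low[3]=1,low[4]=1,low[5]=5); scc=(scc[0]=?,scc[1]=1,scc[2]=0,scc[3]=2,scc[4]=2,scc[5]=3)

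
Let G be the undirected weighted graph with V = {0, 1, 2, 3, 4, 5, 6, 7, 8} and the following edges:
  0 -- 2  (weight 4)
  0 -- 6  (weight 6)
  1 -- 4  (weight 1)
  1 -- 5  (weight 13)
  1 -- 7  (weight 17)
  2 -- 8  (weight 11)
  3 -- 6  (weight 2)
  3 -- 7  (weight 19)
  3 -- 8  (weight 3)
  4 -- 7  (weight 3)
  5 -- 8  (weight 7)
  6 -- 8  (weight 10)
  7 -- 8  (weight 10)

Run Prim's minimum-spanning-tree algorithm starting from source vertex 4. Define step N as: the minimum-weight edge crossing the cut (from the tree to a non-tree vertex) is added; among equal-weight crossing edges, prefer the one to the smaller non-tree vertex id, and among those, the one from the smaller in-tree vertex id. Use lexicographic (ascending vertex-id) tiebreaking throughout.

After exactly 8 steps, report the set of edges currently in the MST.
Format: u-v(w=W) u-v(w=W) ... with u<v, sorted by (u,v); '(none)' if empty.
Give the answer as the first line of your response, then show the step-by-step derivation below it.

0-2(w=4) 0-6(w=6) 1-4(w=1) 3-6(w=2) 3-8(w=3) 4-7(w=3) 5-8(w=7) 7-8(w=10)

step 1: add edge 1-4 (w=1); MST = {1-4(w=1)}
step 2: add edge 4-7 (w=3); MST = {1-4(w=1) 4-7(w=3)}
step 3: add edge 7-8 (w=10); MST = {1-4(w=1) 4-7(w=3) 7-8(w=10)}
step 4: add edge 3-8 (w=3); MST = {1-4(w=1) 3-8(w=3) 4-7(w=3) 7-8(w=10)}
step 5: add edge 3-6 (w=2); MST = {1-4(w=1) 3-6(w=2) 3-8(w=3) 4-7(w=3) 7-8(w=10)}
step 6: add edge 0-6 (w=6); MST = {0-6(w=6) 1-4(w=1) 3-6(w=2) 3-8(w=3) 4-7(w=3) 7-8(w=10)}
step 7: add edge 0-2 (w=4); MST = {0-2(w=4) 0-6(w=6) 1-4(w=1) 3-6(w=2) 3-8(w=3) 4-7(w=3) 7-8(w=10)}
step 8: add edge 5-8 (w=7); MST = {0-2(w=4) 0-6(w=6) 1-4(w=1) 3-6(w=2) 3-8(w=3) 4-7(w=3) 5-8(w=7) 7-8(w=10)}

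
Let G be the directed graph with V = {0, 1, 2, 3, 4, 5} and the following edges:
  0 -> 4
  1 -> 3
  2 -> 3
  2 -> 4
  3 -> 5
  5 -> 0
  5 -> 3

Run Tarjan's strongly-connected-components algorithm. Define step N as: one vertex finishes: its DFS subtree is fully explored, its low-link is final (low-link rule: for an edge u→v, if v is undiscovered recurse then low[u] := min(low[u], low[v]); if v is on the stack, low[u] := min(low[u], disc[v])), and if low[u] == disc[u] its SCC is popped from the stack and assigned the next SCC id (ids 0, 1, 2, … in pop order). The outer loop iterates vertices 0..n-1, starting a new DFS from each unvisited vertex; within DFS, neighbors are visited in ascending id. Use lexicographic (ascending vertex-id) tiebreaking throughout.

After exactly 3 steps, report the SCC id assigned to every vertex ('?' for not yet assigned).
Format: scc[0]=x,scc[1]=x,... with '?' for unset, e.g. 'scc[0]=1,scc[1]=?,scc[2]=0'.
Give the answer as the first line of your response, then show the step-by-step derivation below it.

scc[0]=1,scc[1]=?,scc[2]=?,scc[3]=?,scc[4]=0,scc[5]=?

step 1: low=(low[0]=0,low[1]=?,low[2]=?,low[3]=?,low[4]=1,low[5]=?); scc=(scc[0]=?,scc[1]=?,scc[2]=?,scc[3]=?,scc[4]=0,scc[5]=?)
step 2: low=(low[0]=0,low[1]=?,low[2]=?,low[3]=?,low[4]=1,low[5]=?); scc=(scc[0]=1,scc[1]=?,scc[2]=?,scc[3]=?,scc[4]=0,scc[5]=?)
step 3: low=(low[0]=0,low[1]=2,low[2]=?,low[3]=3,low[4]=1,low[5]=3); scc=(scc[0]=1,scc[1]=?,scc[2]=?,scc[3]=?,scc[4]=0,scc[5]=?)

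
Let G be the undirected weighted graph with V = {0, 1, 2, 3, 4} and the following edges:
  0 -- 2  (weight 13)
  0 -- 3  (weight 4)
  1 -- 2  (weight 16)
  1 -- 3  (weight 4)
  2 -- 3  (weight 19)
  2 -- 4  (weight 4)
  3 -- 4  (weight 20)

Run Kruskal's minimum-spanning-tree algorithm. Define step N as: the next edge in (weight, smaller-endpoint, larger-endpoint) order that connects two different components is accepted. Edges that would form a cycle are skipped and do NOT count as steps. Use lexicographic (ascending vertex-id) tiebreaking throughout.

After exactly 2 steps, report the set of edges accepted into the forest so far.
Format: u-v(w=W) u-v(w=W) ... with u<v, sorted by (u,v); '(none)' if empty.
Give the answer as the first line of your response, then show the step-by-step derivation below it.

0-3(w=4) 1-3(w=4)

step 1: add edge 0-3 (w=4); MST = {0-3(w=4)}
step 2: add edge 1-3 (w=4); MST = {0-3(w=4) 1-3(w=4)}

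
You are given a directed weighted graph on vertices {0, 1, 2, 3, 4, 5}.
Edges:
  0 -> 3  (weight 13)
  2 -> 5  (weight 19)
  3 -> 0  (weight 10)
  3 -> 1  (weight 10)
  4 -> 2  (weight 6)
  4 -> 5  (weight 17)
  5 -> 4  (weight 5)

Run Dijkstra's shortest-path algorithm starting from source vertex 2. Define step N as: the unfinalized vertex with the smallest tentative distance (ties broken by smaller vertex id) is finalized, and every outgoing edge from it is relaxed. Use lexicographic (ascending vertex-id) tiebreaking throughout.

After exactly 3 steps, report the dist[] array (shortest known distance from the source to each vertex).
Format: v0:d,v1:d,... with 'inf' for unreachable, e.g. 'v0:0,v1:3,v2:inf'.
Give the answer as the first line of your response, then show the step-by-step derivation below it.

v0:inf,v1:inf,v2:0,v3:inf,v4:24,v5:19

step 1: dist = v0:inf,v1:inf,v2:0,v3:inf,v4:inf,v5:19
step 2: dist = v0:inf,v1:inf,v2:0,v3:inf,v4:24,v5:19
step 3: dist = v0:inf,v1:inf,v2:0,v3:inf,v4:24,v5:19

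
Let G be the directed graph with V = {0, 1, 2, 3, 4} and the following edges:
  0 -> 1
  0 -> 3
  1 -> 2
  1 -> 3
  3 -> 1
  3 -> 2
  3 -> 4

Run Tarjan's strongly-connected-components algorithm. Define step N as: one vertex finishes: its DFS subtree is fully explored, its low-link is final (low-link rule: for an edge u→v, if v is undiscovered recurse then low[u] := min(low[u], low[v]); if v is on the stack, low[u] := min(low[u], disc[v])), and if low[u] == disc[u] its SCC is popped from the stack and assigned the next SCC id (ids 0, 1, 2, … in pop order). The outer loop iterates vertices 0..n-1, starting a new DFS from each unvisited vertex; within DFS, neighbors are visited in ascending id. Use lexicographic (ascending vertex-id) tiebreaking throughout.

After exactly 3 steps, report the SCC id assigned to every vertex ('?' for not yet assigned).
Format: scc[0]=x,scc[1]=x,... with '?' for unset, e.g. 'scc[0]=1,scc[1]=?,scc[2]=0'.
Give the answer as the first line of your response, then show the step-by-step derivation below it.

scc[0]=?,scc[1]=?,scc[2]=0,scc[3]=?,scc[4]=1

step 1: low=(low[0]=0,low[1]=1,low[2]=2,low[3]=?,low[4]=?); scc=(scc[0]=?,scc[1]=?,scc[2]=0,scc[3]=?,scc[4]=?)
step 2: low=(low[0]=0,low[1]=1,low[2]=2,low[3]=1,low[4]=4); scc=(scc[0]=?,scc[1]=?,scc[2]=0,scc[3]=?,scc[4]=1)
step 3: low=(low[0]=0,low[1]=1,low[2]=2,low[3]=1,low[4]=4); scc=(scc[0]=?,scc[1]=?,scc[2]=0,scc[3]=?,scc[4]=1)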